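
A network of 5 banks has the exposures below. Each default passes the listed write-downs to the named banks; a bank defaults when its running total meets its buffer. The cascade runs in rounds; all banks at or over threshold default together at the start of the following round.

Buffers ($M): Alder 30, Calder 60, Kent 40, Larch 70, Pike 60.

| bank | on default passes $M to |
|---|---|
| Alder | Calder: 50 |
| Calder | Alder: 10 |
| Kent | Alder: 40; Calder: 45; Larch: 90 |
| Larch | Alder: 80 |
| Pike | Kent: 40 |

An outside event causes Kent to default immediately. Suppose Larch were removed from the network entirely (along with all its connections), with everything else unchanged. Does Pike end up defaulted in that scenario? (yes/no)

no

With Larch removed:
Round 1 — Kent defaults (initial).
  Alder: +40 → 40 ≥ 30
  Calder: +45 → 45 < 60
Round 2 — Alder defaults.
  Calder: +50 → 95 ≥ 60
Round 3 — Calder defaults.
No further defaults.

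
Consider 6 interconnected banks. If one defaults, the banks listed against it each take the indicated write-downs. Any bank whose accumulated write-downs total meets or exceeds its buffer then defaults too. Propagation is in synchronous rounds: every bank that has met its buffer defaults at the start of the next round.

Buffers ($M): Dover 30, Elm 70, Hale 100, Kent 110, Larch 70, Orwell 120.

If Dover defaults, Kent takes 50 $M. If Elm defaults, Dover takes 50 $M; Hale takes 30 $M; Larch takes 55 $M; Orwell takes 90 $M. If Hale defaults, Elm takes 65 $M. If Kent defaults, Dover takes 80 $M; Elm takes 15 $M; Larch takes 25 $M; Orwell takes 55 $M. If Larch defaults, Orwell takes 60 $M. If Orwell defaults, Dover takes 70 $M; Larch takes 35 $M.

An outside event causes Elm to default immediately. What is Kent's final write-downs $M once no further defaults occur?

50

Round 1 — Elm defaults (initial).
  Dover: +50 → 50 ≥ 30
  Hale: +30 → 30 < 100
  Larch: +55 → 55 < 70
  Orwell: +90 → 90 < 120
Round 2 — Dover defaults.
  Kent: +50 → 50 < 110
No further defaults.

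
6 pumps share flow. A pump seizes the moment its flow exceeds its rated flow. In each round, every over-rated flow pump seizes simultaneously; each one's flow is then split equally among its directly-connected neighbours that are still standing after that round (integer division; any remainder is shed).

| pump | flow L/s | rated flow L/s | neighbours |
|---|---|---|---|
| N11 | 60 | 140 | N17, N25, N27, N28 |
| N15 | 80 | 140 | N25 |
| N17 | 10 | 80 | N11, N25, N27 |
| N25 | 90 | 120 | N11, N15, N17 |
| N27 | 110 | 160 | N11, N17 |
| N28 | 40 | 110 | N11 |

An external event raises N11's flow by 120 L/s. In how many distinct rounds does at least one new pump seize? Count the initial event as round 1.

Round 1 — N11 at 180 > 140. N11 seizes.
  N11 sheds 180 L/s to N17, N25, N27, N28: 45 each.
    N17: 10+45 = 55 ≤ 80
    N25: 90+45 = 135 > 120
    N27: 110+45 = 155 ≤ 160
    N28: 40+45 = 85 ≤ 110
Round 2 — N25 seizes.
  N25 sheds 135 L/s to N15, N17: 67 each (1 lost).
    N15: 80+67 = 147 > 140
    N17: 55+67 = 122 > 80
Round 3 — N15, N17 seize.
  N15 sheds 147 L/s: no online neighbours, lost.
  N17 sheds 122 L/s to N27: 122 each.
    N27: 155+122 = 277 > 160
Round 4 — N27 seizes.
  N27 sheds 277 L/s: no online neighbours, lost.
No further seizures.

4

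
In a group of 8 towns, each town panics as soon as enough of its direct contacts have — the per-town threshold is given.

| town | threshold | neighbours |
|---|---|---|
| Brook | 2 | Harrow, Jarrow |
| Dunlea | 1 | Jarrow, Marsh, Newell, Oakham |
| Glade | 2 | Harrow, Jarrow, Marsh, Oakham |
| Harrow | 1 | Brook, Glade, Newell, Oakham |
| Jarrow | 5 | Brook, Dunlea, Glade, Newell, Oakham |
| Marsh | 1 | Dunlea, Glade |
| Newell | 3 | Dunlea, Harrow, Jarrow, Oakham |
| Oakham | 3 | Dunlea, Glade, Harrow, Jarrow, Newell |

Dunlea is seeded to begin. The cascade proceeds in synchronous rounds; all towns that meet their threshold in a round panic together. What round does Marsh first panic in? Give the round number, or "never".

2

Round 1 — Dunlea panics (initial).
Round 2 — checking thresholds:
  Jarrow: 1 of 5 neighbours < 5, below threshold.
  Marsh: 1 of 2 neighbours ≥ 1, panics.
  Newell: 1 of 4 neighbours < 3, below threshold.
  Oakham: 1 of 5 neighbours < 3, below threshold.
Round 3 — no new panics; cascade stops.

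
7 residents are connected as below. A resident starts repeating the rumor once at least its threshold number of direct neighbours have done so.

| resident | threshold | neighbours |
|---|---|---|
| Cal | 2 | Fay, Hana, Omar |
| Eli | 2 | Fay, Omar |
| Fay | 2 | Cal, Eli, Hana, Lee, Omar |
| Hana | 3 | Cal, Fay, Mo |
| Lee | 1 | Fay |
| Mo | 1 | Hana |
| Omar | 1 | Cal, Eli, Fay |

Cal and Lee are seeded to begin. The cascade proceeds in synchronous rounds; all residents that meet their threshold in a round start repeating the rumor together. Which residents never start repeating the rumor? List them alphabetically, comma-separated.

Hana, Mo

Round 1 — Cal, Lee start repeating the rumor (initial).
Round 2 — checking thresholds:
  Fay: 2 of 5 neighbours ≥ 2, starts repeating the rumor.
  Hana: 1 of 3 neighbours < 3, below threshold.
  Omar: 1 of 3 neighbours ≥ 1, starts repeating the rumor.
Round 3 — checking thresholds:
  Eli: 2 of 2 neighbours ≥ 2, starts repeating the rumor.
  Hana: 2 of 3 neighbours < 3, below threshold.
Round 4 — no new spreads; cascade stops.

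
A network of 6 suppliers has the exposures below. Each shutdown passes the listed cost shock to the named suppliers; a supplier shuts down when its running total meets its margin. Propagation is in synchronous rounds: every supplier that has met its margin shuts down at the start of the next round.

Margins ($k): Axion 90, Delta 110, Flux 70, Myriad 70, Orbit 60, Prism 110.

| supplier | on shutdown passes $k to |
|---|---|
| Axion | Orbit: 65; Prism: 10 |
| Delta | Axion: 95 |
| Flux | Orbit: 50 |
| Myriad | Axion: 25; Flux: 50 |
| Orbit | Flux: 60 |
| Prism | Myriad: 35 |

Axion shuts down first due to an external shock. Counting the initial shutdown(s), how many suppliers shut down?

Round 1 — Axion shuts down (initial).
  Orbit: +65 → 65 ≥ 60
  Prism: +10 → 10 < 110
Round 2 — Orbit shuts down.
  Flux: +60 → 60 < 70
No further shutdowns.

2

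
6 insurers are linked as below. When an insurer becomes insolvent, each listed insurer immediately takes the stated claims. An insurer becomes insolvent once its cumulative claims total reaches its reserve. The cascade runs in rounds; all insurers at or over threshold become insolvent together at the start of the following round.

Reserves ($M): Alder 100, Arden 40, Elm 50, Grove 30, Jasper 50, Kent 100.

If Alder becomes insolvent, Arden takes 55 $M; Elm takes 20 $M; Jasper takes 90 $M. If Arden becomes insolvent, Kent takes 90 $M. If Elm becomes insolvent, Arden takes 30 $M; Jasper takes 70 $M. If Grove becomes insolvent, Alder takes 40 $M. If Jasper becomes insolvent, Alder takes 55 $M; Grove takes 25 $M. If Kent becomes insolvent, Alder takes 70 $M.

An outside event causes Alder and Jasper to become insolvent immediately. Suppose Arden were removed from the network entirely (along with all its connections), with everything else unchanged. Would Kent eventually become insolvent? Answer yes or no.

no

With Arden removed:
Round 1 — Alder, Jasper become insolvent (initial).
  Elm: +20 → 20 < 50
  Grove: +25 → 25 < 30
No further insolvencies.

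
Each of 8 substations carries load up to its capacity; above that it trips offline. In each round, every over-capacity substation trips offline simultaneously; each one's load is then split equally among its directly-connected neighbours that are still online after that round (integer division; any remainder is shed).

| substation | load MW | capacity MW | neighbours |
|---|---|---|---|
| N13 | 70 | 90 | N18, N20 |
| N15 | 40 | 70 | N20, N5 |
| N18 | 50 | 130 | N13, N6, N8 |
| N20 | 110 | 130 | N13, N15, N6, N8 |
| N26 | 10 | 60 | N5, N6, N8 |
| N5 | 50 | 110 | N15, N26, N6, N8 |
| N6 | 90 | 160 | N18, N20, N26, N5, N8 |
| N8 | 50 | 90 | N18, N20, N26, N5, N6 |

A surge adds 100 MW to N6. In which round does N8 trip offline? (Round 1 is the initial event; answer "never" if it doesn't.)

3

Round 1 — N6 at 190 > 160. N6 trips offline.
  N6 sheds 190 MW to N18, N20, N26, N5, N8: 38 each.
    N18: 50+38 = 88 ≤ 130
    N20: 110+38 = 148 > 130
    N26: 10+38 = 48 ≤ 60
    N5: 50+38 = 88 ≤ 110
    N8: 50+38 = 88 ≤ 90
Round 2 — N20 trips offline.
  N20 sheds 148 MW to N13, N15, N8: 49 each (1 lost).
    N13: 70+49 = 119 > 90
    N15: 40+49 = 89 > 70
    N8: 88+49 = 137 > 90
Round 3 — N13, N15, N8 trip offline.
  N13 sheds 119 MW to N18: 119 each.
    N18: 88+119 = 207 > 130
  N15 sheds 89 MW to N5: 89 each.
    N5: 88+89 = 177 > 110
  N8 sheds 137 MW to N18, N26, N5: 45 each (2 lost).
    N18: 207+45 = 252 > 130
    N26: 48+45 = 93 > 60
    N5: 177+45 = 222 > 110
Round 4 — N18, N26, N5 trip offline.
  N18 sheds 252 MW: no online neighbours, lost.
  N26 sheds 93 MW: no online neighbours, lost.
  N5 sheds 222 MW: no online neighbours, lost.
No further trips.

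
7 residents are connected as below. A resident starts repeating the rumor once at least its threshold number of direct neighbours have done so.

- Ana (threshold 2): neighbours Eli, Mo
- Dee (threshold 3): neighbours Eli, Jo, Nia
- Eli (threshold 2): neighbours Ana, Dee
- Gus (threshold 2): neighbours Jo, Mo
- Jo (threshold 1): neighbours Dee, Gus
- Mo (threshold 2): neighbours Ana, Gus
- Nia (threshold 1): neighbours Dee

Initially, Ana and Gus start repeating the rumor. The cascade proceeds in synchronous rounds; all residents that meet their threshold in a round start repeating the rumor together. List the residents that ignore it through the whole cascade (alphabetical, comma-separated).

Dee, Eli, Nia

Round 1 — Ana, Gus start repeating the rumor (initial).
Round 2 — checking thresholds:
  Eli: 1 of 2 neighbours < 2, holds.
  Jo: 1 of 2 neighbours ≥ 1, starts repeating the rumor.
  Mo: 2 of 2 neighbours ≥ 2, starts repeating the rumor.
Round 3 — no new spreads; cascade stops.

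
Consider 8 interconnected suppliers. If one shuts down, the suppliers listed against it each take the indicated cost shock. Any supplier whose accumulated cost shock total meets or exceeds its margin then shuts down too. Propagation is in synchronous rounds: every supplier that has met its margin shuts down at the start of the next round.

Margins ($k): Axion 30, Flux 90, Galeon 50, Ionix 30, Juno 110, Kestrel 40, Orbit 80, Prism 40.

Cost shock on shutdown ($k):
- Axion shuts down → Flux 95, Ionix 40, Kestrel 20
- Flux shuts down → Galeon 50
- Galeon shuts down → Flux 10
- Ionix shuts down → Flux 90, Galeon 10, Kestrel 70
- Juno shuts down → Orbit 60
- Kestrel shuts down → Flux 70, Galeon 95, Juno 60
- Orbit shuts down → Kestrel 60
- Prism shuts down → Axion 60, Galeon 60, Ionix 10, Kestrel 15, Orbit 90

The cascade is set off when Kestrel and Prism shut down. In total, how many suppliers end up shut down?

Round 1 — Kestrel, Prism shut down (initial).
  Axion: +60 → 60 ≥ 30
  Flux: +70 → 70 < 90
  Galeon: +95+60 → 155 ≥ 50
  Ionix: +10 → 10 < 30
  Juno: +60 → 60 < 110
  Orbit: +90 → 90 ≥ 80
Round 2 — Axion, Galeon, Orbit shut down.
  Flux: +95+10 → 175 ≥ 90
  Ionix: +40 → 50 ≥ 30
Round 3 — Flux, Ionix shut down.
No further shutdowns.

7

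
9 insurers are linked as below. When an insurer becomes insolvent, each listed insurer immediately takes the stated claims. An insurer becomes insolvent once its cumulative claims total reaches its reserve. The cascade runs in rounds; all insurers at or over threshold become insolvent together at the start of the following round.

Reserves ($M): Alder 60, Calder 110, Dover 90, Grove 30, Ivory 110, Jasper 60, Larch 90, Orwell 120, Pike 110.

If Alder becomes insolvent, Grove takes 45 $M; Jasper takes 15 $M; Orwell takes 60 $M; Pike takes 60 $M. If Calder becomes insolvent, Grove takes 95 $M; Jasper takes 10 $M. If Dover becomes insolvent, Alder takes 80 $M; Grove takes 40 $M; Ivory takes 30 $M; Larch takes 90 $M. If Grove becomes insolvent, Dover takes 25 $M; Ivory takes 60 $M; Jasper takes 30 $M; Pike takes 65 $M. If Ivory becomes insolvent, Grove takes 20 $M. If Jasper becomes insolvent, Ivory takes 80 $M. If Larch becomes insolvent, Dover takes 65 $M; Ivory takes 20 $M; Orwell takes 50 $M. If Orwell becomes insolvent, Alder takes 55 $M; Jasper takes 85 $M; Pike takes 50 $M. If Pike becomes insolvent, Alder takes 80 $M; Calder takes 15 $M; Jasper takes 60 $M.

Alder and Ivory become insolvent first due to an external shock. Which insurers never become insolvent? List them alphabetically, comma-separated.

Calder, Dover, Larch, Orwell

Round 1 — Alder, Ivory become insolvent (initial).
  Grove: +45+20 → 65 ≥ 30
  Jasper: +15 → 15 < 60
  Orwell: +60 → 60 < 120
  Pike: +60 → 60 < 110
Round 2 — Grove becomes insolvent.
  Dover: +25 → 25 < 90
  Jasper: +30 → 45 < 60
  Pike: +65 → 125 ≥ 110
Round 3 — Pike becomes insolvent.
  Calder: +15 → 15 < 110
  Jasper: +60 → 105 ≥ 60
Round 4 — Jasper becomes insolvent.
No further insolvencies.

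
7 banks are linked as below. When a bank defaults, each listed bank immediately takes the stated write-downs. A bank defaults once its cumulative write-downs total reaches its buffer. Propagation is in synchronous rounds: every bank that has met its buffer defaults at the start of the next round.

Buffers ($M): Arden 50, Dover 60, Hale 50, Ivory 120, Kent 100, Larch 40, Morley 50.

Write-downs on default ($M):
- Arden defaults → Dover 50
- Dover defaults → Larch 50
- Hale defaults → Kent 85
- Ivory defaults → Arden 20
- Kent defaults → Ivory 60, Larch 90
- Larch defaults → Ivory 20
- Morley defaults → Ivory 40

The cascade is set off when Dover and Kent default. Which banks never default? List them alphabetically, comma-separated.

Arden, Hale, Ivory, Morley

Round 1 — Dover, Kent default (initial).
  Ivory: +60 → 60 < 120
  Larch: +50+90 → 140 ≥ 40
Round 2 — Larch defaults.
  Ivory: +20 → 80 < 120
No further defaults.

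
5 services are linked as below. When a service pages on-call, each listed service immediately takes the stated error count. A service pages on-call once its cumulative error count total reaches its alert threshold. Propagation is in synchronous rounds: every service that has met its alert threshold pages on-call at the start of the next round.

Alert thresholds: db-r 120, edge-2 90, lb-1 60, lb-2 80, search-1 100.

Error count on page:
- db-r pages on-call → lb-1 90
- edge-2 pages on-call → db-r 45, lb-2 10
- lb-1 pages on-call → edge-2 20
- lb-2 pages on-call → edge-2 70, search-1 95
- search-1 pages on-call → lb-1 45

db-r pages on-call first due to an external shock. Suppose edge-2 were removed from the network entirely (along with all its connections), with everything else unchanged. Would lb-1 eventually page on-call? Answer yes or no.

With edge-2 removed:
Round 1 — db-r pages on-call (initial).
  lb-1: +90 → 90 ≥ 60
Round 2 — lb-1 pages on-call.
No further pages.

yes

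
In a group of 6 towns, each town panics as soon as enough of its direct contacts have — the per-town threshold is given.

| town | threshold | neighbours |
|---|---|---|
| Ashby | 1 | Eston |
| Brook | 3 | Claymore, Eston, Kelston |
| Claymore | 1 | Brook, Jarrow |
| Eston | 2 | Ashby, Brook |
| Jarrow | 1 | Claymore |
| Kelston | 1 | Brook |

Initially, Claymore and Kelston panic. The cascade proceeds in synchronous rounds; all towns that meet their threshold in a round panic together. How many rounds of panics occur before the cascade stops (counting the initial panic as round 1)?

2

Round 1 — Claymore, Kelston panic (initial).
Round 2 — checking thresholds:
  Brook: 2 of 3 neighbours < 3, not yet.
  Jarrow: 1 of 1 neighbours ≥ 1, panics.
Round 3 — no new panics; cascade stops.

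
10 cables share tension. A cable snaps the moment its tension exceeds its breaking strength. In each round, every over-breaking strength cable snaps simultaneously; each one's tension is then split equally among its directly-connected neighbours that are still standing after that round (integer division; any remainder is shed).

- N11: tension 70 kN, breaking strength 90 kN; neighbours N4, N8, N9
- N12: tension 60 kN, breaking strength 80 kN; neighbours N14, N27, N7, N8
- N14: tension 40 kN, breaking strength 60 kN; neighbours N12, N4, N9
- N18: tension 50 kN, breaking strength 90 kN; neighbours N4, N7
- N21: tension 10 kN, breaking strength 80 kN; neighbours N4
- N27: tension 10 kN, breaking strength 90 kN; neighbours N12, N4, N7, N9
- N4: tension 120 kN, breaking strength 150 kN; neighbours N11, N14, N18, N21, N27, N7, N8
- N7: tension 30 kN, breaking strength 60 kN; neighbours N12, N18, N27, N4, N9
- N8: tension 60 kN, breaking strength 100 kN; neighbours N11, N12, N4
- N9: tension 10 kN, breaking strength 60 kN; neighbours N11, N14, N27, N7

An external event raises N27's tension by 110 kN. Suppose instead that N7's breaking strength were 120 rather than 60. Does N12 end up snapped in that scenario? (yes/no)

yes

With N7's breaking strength at 120:
Round 1 — N27 at 120 > 90. N27 snaps.
  N27 sheds 120 kN to N12, N4, N7, N9: 30 each.
    N12: 60+30 = 90 > 80
    N4: 120+30 = 150 ≤ 150
    N7: 30+30 = 60 ≤ 120
    N9: 10+30 = 40 ≤ 60
Round 2 — N12 snaps.
  N12 sheds 90 kN to N14, N7, N8: 30 each.
    N14: 40+30 = 70 > 60
    N7: 60+30 = 90 ≤ 120
    N8: 60+30 = 90 ≤ 100
Round 3 — N14 snaps.
  N14 sheds 70 kN to N4, N9: 35 each.
    N4: 150+35 = 185 > 150
    N9: 40+35 = 75 > 60
Round 4 — N4, N9 snap.
  N4 sheds 185 kN to N11, N18, N21, N7, N8: 37 each.
    N11: 70+37 = 107 > 90
    N18: 50+37 = 87 ≤ 90
    N21: 10+37 = 47 ≤ 80
    N7: 90+37 = 127 > 120
    N8: 90+37 = 127 > 100
  N9 sheds 75 kN to N11, N7: 37 each (1 lost).
    N11: 107+37 = 144 > 90
    N7: 127+37 = 164 > 120
Round 5 — N11, N7, N8 snap.
  N11 sheds 144 kN: no online neighbours, lost.
  N7 sheds 164 kN to N18: 164 each.
    N18: 87+164 = 251 > 90
  N8 sheds 127 kN: no online neighbours, lost.
Round 6 — N18 snaps.
  N18 sheds 251 kN: no online neighbours, lost.
No further breaks.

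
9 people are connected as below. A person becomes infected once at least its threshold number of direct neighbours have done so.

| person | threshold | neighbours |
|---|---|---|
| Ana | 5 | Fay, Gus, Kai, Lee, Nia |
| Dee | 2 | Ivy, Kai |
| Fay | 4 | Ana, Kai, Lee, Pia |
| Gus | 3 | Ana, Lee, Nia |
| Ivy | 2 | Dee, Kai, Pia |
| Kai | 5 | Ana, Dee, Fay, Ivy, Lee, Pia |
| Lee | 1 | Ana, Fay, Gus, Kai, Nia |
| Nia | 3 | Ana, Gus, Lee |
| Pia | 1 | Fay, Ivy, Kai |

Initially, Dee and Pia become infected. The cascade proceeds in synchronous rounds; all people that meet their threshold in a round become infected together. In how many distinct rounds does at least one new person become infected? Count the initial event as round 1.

2

Round 1 — Dee, Pia become infected (initial).
Round 2 — checking thresholds:
  Fay: 1 of 4 neighbours < 4, below threshold.
  Ivy: 2 of 3 neighbours ≥ 2, becomes infected.
  Kai: 2 of 6 neighbours < 5, below threshold.
Round 3 — no new infections; cascade stops.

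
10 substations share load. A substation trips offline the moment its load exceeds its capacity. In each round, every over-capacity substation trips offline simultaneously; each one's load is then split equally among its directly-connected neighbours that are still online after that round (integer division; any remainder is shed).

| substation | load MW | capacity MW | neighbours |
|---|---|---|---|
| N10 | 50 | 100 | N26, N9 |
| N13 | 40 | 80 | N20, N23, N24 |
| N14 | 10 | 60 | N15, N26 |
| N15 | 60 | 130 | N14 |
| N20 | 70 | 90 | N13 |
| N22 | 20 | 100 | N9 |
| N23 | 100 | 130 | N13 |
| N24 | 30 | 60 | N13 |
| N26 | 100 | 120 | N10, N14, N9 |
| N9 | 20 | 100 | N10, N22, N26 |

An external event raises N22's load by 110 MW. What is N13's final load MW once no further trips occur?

Round 1 — N22 at 130 > 100. N22 trips offline.
  N22 sheds 130 MW to N9: 130 each.
    N9: 20+130 = 150 > 100
Round 2 — N9 trips offline.
  N9 sheds 150 MW to N10, N26: 75 each.
    N10: 50+75 = 125 > 100
    N26: 100+75 = 175 > 120
Round 3 — N10, N26 trip offline.
  N10 sheds 125 MW: no online neighbours, lost.
  N26 sheds 175 MW to N14: 175 each.
    N14: 10+175 = 185 > 60
Round 4 — N14 trips offline.
  N14 sheds 185 MW to N15: 185 each.
    N15: 60+185 = 245 > 130
Round 5 — N15 trips offline.
  N15 sheds 245 MW: no online neighbours, lost.
No further trips.

40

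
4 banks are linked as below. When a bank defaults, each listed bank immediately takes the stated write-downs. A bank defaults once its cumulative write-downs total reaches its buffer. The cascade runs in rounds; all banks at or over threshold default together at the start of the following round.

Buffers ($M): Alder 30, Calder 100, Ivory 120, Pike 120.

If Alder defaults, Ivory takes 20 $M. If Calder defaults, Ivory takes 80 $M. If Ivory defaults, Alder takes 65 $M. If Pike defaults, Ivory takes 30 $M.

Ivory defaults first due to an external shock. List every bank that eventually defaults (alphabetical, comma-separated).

Round 1 — Ivory defaults (initial).
  Alder: +65 → 65 ≥ 30
Round 2 — Alder defaults.
No further defaults.

Alder, Ivory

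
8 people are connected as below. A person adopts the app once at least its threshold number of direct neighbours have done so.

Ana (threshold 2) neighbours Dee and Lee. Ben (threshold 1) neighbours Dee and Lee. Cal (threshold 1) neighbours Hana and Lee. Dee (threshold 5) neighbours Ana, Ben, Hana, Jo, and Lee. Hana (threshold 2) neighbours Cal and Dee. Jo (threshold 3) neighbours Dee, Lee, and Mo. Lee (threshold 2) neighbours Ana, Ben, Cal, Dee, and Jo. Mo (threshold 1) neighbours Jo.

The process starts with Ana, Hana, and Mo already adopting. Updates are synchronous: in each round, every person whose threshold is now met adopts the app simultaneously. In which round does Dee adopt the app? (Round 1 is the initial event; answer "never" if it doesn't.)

never

Round 1 — Ana, Hana, Mo adopt the app (initial).
Round 2 — checking thresholds:
  Cal: 1 of 2 neighbours ≥ 1, adopts the app.
  Dee: 2 of 5 neighbours < 5, not yet.
  Jo: 1 of 3 neighbours < 3, not yet.
  Lee: 1 of 5 neighbours < 2, not yet.
Round 3 — checking thresholds:
  Dee: 2 of 5 neighbours < 5, not yet.
  Jo: 1 of 3 neighbours < 3, not yet.
  Lee: 2 of 5 neighbours ≥ 2, adopts the app.
Round 4 — checking thresholds:
  Ben: 1 of 2 neighbours ≥ 1, adopts the app.
  Dee: 3 of 5 neighbours < 5, not yet.
  Jo: 2 of 3 neighbours < 3, not yet.
Round 5 — no new adoptions; cascade stops.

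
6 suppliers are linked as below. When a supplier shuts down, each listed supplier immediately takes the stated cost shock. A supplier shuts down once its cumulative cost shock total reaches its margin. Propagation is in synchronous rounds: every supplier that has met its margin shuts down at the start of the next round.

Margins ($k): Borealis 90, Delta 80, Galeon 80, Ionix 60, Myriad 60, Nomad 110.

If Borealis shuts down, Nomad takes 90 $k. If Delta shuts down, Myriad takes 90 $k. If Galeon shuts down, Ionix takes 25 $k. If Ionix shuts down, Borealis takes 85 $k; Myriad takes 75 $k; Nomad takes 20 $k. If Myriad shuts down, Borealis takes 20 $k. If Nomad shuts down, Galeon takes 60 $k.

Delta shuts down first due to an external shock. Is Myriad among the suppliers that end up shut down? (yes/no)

Round 1 — Delta shuts down (initial).
  Myriad: +90 → 90 ≥ 60
Round 2 — Myriad shuts down.
  Borealis: +20 → 20 < 90
No further shutdowns.

yes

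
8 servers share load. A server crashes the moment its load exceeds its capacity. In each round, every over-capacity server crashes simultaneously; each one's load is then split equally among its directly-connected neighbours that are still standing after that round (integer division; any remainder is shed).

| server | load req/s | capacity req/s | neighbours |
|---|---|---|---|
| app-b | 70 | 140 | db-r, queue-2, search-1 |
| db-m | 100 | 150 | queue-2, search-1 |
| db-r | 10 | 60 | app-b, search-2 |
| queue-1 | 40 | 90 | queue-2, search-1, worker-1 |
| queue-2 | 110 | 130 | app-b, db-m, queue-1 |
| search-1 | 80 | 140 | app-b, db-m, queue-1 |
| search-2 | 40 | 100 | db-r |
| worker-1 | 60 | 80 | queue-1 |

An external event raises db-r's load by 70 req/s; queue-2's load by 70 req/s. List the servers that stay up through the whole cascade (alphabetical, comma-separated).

Round 1 — db-r at 80 > 60; queue-2 at 180 > 130. db-r, queue-2 crash.
  db-r sheds 80 req/s to app-b, search-2: 40 each.
    app-b: 70+40 = 110 ≤ 140
    search-2: 40+40 = 80 ≤ 100
  queue-2 sheds 180 req/s to app-b, db-m, queue-1: 60 each.
    app-b: 110+60 = 170 > 140
    db-m: 100+60 = 160 > 150
    queue-1: 40+60 = 100 > 90
Round 2 — app-b, db-m, queue-1 crash.
  app-b sheds 170 req/s to search-1: 170 each.
    search-1: 80+170 = 250 > 140
  db-m sheds 160 req/s to search-1: 160 each.
    search-1: 250+160 = 410 > 140
  queue-1 sheds 100 req/s to search-1, worker-1: 50 each.
    search-1: 410+50 = 460 > 140
    worker-1: 60+50 = 110 > 80
Round 3 — search-1, worker-1 crash.
  search-1 sheds 460 req/s: no online neighbours, lost.
  worker-1 sheds 110 req/s: no online neighbours, lost.
No further crashes.

search-2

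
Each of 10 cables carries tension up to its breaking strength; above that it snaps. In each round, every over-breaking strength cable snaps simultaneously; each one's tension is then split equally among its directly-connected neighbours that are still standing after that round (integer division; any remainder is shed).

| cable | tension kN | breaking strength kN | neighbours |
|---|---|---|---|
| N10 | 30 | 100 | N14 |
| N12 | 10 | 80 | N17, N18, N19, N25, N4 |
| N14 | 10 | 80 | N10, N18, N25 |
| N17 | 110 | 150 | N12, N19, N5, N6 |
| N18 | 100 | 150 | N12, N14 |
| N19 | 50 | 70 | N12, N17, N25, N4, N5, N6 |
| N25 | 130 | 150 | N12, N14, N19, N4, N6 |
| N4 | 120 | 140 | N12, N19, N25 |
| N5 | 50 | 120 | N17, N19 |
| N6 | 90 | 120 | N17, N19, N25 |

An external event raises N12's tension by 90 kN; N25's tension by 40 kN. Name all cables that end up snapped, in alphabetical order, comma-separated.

Round 1 — N12 at 100 > 80; N25 at 170 > 150. N12, N25 snap.
  N12 sheds 100 kN to N17, N18, N19, N4: 25 each.
    N17: 110+25 = 135 ≤ 150
    N18: 100+25 = 125 ≤ 150
    N19: 50+25 = 75 > 70
    N4: 120+25 = 145 > 140
  N25 sheds 170 kN to N14, N19, N4, N6: 42 each (2 lost).
    N14: 10+42 = 52 ≤ 80
    N19: 75+42 = 117 > 70
    N4: 145+42 = 187 > 140
    N6: 90+42 = 132 > 120
Round 2 — N19, N4, N6 snap.
  N19 sheds 117 kN to N17, N5: 58 each (1 lost).
    N17: 135+58 = 193 > 150
    N5: 50+58 = 108 ≤ 120
  N4 sheds 187 kN: no online neighbours, lost.
  N6 sheds 132 kN to N17: 132 each.
    N17: 193+132 = 325 > 150
Round 3 — N17 snaps.
  N17 sheds 325 kN to N5: 325 each.
    N5: 108+325 = 433 > 120
Round 4 — N5 snaps.
  N5 sheds 433 kN: no online neighbours, lost.
No further breaks.

N12, N17, N19, N25, N4, N5, N6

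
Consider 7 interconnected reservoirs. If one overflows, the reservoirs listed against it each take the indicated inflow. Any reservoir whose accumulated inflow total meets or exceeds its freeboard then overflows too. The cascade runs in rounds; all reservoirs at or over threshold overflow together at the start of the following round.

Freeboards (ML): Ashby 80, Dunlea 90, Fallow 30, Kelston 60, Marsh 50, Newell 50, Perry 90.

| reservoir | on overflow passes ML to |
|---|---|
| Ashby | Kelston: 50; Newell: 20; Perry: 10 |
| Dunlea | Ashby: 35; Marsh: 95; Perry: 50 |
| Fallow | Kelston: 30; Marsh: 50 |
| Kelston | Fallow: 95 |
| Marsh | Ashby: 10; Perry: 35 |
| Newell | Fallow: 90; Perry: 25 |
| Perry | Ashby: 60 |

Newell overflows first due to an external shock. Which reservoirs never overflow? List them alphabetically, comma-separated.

Ashby, Dunlea, Kelston, Perry

Round 1 — Newell overflows (initial).
  Fallow: +90 → 90 ≥ 30
  Perry: +25 → 25 < 90
Round 2 — Fallow overflows.
  Kelston: +30 → 30 < 60
  Marsh: +50 → 50 ≥ 50
Round 3 — Marsh overflows.
  Ashby: +10 → 10 < 80
  Perry: +35 → 60 < 90
No further overflows.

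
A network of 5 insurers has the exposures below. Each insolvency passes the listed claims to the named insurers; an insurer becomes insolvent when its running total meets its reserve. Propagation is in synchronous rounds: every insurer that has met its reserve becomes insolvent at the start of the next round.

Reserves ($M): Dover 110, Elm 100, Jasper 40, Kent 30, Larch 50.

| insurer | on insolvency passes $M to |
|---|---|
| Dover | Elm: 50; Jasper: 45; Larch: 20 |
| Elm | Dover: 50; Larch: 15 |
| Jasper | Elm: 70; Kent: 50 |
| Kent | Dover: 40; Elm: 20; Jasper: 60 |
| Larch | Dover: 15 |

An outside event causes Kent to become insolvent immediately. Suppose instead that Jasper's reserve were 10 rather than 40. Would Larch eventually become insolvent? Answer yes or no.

With Jasper's reserve at 10:
Round 1 — Kent becomes insolvent (initial).
  Dover: +40 → 40 < 110
  Elm: +20 → 20 < 100
  Jasper: +60 → 60 ≥ 10
Round 2 — Jasper becomes insolvent.
  Elm: +70 → 90 < 100
No further insolvencies.

no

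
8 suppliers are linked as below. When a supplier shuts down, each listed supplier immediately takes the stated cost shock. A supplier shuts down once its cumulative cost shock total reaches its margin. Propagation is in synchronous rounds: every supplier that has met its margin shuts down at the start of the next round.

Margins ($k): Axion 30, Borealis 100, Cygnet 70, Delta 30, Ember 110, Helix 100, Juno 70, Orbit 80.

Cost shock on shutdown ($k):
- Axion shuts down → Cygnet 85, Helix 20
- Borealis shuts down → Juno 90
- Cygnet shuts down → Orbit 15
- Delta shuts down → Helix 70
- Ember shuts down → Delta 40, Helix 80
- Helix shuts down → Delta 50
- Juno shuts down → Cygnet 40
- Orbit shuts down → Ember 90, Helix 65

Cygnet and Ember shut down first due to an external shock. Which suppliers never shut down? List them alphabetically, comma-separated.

Axion, Borealis, Juno, Orbit

Round 1 — Cygnet, Ember shut down (initial).
  Delta: +40 → 40 ≥ 30
  Helix: +80 → 80 < 100
  Orbit: +15 → 15 < 80
Round 2 — Delta shuts down.
  Helix: +70 → 150 ≥ 100
Round 3 — Helix shuts down.
No further shutdowns.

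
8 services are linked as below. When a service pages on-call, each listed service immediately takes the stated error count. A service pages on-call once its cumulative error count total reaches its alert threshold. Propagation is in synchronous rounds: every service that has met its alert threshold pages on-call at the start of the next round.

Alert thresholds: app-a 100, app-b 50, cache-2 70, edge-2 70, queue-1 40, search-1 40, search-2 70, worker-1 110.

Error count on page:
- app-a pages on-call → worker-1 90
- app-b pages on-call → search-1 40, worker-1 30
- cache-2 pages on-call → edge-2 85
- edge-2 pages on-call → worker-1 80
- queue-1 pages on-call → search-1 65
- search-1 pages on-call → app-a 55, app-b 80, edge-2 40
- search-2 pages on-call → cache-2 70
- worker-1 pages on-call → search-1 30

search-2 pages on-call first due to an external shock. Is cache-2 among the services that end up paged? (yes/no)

yes

Round 1 — search-2 pages on-call (initial).
  cache-2: +70 → 70 ≥ 70
Round 2 — cache-2 pages on-call.
  edge-2: +85 → 85 ≥ 70
Round 3 — edge-2 pages on-call.
  worker-1: +80 → 80 < 110
No further pages.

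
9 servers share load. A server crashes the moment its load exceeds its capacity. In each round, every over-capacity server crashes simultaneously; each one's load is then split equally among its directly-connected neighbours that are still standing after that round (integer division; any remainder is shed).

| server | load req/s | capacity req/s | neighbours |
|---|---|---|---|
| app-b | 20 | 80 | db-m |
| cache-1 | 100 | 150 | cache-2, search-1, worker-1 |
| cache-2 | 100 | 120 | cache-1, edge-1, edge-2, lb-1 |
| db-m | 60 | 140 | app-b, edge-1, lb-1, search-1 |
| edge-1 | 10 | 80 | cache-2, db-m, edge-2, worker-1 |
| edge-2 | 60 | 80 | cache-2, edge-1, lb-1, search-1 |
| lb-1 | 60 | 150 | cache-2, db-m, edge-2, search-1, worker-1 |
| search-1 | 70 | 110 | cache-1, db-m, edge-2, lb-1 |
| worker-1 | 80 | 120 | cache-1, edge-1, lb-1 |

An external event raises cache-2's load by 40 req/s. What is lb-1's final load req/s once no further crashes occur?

Round 1 — cache-2 at 140 > 120. cache-2 crashes.
  cache-2 sheds 140 req/s to cache-1, edge-1, edge-2, lb-1: 35 each.
    cache-1: 100+35 = 135 ≤ 150
    edge-1: 10+35 = 45 ≤ 80
    edge-2: 60+35 = 95 > 80
    lb-1: 60+35 = 95 ≤ 150
Round 2 — edge-2 crashes.
  edge-2 sheds 95 req/s to edge-1, lb-1, search-1: 31 each (2 lost).
    edge-1: 45+31 = 76 ≤ 80
    lb-1: 95+31 = 126 ≤ 150
    search-1: 70+31 = 101 ≤ 110
No further crashes.

126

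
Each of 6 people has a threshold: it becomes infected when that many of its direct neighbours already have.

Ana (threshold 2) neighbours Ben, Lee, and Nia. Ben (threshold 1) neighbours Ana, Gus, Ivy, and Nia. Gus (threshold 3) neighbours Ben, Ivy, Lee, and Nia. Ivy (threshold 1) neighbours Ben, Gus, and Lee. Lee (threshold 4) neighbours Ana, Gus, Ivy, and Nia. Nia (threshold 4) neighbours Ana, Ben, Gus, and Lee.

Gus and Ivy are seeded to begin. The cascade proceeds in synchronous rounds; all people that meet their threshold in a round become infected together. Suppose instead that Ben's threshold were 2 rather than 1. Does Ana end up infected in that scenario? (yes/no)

no

With Ben's threshold at 2:
Round 1 — Gus, Ivy become infected (initial).
Round 2 — checking thresholds:
  Ben: 2 of 4 neighbours ≥ 2, becomes infected.
  Lee: 2 of 4 neighbours < 4, below threshold.
  Nia: 1 of 4 neighbours < 4, below threshold.
Round 3 — no new infections; cascade stops.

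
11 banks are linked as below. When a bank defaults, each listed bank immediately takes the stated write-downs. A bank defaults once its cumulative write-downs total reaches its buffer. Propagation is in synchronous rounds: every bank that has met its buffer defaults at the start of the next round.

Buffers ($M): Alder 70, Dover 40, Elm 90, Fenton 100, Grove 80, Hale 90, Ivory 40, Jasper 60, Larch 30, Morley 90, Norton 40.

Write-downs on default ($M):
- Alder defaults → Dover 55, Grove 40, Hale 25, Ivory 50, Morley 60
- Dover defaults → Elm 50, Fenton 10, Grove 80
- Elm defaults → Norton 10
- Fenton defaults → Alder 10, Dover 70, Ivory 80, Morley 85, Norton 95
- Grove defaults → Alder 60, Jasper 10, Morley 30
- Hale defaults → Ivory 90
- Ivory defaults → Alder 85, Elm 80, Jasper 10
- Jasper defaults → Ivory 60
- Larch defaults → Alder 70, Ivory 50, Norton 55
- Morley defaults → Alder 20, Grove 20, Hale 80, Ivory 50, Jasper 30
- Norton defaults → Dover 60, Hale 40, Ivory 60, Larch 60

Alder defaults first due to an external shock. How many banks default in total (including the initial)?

Round 1 — Alder defaults (initial).
  Dover: +55 → 55 ≥ 40
  Grove: +40 → 40 < 80
  Hale: +25 → 25 < 90
  Ivory: +50 → 50 ≥ 40
  Morley: +60 → 60 < 90
Round 2 — Dover, Ivory default.
  Elm: +50+80 → 130 ≥ 90
  Fenton: +10 → 10 < 100
  Grove: +80 → 120 ≥ 80
  Jasper: +10 → 10 < 60
Round 3 — Elm, Grove default.
  Jasper: +10 → 20 < 60
  Morley: +30 → 90 ≥ 90
  Norton: +10 → 10 < 40
Round 4 — Morley defaults.
  Hale: +80 → 105 ≥ 90
  Jasper: +30 → 50 < 60
Round 5 — Hale defaults.
No further defaults.

7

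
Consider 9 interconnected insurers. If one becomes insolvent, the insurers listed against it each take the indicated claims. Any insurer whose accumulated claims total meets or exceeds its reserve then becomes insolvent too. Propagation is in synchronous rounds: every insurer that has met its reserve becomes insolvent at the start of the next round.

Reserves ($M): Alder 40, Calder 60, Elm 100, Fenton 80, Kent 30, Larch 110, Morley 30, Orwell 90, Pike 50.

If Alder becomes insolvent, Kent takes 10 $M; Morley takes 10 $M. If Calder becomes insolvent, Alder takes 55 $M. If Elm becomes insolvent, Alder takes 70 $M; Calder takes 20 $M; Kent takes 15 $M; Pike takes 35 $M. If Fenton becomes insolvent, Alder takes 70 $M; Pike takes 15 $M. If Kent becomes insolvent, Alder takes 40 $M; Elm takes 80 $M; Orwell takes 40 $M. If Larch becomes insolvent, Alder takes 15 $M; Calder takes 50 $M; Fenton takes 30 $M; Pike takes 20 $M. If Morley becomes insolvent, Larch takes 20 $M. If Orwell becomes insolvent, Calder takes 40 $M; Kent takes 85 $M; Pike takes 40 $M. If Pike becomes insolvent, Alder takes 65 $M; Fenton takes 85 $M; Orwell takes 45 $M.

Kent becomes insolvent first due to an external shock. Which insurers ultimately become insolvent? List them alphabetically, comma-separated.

Round 1 — Kent becomes insolvent (initial).
  Alder: +40 → 40 ≥ 40
  Elm: +80 → 80 < 100
  Orwell: +40 → 40 < 90
Round 2 — Alder becomes insolvent.
  Morley: +10 → 10 < 30
No further insolvencies.

Alder, Kent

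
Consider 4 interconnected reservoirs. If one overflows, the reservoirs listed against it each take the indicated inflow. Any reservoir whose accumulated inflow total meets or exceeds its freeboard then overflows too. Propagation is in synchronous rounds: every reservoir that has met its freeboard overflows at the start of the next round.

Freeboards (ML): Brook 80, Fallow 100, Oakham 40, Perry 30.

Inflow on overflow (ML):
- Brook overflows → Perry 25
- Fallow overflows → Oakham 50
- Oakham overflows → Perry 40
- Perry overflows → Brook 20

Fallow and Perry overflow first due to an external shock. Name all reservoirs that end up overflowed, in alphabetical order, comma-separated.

Fallow, Oakham, Perry

Round 1 — Fallow, Perry overflow (initial).
  Brook: +20 → 20 < 80
  Oakham: +50 → 50 ≥ 40
Round 2 — Oakham overflows.
No further overflows.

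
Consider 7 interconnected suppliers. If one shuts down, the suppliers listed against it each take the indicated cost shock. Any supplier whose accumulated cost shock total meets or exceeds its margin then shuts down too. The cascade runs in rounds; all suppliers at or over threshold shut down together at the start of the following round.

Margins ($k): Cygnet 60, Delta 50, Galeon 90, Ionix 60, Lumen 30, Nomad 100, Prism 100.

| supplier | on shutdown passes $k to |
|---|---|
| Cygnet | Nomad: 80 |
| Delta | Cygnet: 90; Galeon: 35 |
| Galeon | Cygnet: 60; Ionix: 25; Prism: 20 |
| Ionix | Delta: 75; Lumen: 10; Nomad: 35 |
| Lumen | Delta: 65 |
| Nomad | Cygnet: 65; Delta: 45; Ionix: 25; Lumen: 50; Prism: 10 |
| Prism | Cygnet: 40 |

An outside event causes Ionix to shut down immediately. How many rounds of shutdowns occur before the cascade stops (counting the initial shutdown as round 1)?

5

Round 1 — Ionix shuts down (initial).
  Delta: +75 → 75 ≥ 50
  Lumen: +10 → 10 < 30
  Nomad: +35 → 35 < 100
Round 2 — Delta shuts down.
  Cygnet: +90 → 90 ≥ 60
  Galeon: +35 → 35 < 90
Round 3 — Cygnet shuts down.
  Nomad: +80 → 115 ≥ 100
Round 4 — Nomad shuts down.
  Lumen: +50 → 60 ≥ 30
  Prism: +10 → 10 < 100
Round 5 — Lumen shuts down.
No further shutdowns.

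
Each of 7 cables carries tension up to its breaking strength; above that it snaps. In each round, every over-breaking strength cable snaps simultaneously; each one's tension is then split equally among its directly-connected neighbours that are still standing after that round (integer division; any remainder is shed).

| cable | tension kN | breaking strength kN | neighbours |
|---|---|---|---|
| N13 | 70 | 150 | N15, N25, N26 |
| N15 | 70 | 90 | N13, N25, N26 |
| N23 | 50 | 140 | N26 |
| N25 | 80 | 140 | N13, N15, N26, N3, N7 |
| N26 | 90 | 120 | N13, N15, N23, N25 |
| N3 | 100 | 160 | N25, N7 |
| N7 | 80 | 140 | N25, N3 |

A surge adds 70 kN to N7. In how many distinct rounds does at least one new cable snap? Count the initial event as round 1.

4

Round 1 — N7 at 150 > 140. N7 snaps.
  N7 sheds 150 kN to N25, N3: 75 each.
    N25: 80+75 = 155 > 140
    N3: 100+75 = 175 > 160
Round 2 — N25, N3 snap.
  N25 sheds 155 kN to N13, N15, N26: 51 each (2 lost).
    N13: 70+51 = 121 ≤ 150
    N15: 70+51 = 121 > 90
    N26: 90+51 = 141 > 120
  N3 sheds 175 kN: no online neighbours, lost.
Round 3 — N15, N26 snap.
  N15 sheds 121 kN to N13: 121 each.
    N13: 121+121 = 242 > 150
  N26 sheds 141 kN to N13, N23: 70 each (1 lost).
    N13: 242+70 = 312 > 150
    N23: 50+70 = 120 ≤ 140
Round 4 — N13 snaps.
  N13 sheds 312 kN: no online neighbours, lost.
No further breaks.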